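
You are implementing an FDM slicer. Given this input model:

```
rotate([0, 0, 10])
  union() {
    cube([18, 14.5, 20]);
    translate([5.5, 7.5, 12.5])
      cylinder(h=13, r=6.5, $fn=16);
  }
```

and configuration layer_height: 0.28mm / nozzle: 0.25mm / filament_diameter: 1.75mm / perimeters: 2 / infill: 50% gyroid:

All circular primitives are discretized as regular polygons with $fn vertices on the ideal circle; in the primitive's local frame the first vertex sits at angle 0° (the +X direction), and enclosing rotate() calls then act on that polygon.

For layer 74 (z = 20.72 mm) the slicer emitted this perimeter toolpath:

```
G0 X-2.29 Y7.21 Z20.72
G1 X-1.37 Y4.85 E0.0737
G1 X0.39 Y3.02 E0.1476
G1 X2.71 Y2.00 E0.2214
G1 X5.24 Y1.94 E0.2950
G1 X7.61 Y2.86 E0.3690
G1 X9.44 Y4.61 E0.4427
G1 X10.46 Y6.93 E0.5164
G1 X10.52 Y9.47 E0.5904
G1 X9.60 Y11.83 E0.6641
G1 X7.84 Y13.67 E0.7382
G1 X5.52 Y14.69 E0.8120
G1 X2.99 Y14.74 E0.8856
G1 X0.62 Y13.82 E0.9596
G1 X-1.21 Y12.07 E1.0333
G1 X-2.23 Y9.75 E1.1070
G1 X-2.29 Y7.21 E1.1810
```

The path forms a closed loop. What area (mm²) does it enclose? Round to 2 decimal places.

Apply the shoelace formula to the sequence of (X, Y) vertices; enclosed area = 129.35 mm².

129.35 mm²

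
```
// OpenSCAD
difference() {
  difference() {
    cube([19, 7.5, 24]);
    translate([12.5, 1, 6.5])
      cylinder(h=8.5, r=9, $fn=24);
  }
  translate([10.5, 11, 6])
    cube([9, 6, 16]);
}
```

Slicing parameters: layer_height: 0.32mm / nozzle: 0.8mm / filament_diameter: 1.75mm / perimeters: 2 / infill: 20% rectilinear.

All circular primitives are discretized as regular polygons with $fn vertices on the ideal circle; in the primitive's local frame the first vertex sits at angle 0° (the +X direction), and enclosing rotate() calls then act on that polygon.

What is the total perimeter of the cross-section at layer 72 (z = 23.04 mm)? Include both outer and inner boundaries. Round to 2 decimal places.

At z = 23.04 mm: the cube is present — its section is the full 19×7.5 rectangle (perimeter 53.00 mm); the cylinder at (12.5, 1) does not reach this height (z outside [6.5, 15]); Taking the first minus the rest: none of the subtracted shapes is present at this height, so the 19×7.5 cube is unchanged — boundary = 53.00 mm; the cube at (10.5, 11) is absent (z outside [6, 22]); Subtracting the remaining from the first: none of the subtracted shapes is present at this height, so that combined region is unchanged — boundary = 53.00 mm. Overall, the cross-section is a single solid region. Total boundary length (outer) = 53.00 mm.

53.00 mm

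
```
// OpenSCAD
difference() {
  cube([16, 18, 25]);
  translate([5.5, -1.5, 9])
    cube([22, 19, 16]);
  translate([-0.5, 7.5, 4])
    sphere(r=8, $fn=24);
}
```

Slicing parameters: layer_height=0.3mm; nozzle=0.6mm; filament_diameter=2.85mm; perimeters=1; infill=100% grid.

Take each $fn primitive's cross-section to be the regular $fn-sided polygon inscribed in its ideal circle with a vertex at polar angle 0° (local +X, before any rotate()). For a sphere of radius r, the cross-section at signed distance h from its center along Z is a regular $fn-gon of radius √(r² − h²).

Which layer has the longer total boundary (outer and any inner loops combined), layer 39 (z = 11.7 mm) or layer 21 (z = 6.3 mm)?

Layer 39 (z = 11.7): the 16×18 cube contributes its full rectangle (perimeter 68.00 mm); the cube at (5.5, -1.5) (footprint 22×19) is included at this height (perimeter 82.00 mm); the r=8 sphere at (-0.5, 7.5) slices to a regular 24-gon of circumradius 2.170 (√(r²−h²) with h=7.7 from center) (perimeter = 2·24·2.170·sin(180°/24) = 13.60 mm); After the difference (first − rest): starting from the 16×18 cube, the 22×19 cube at (5.5, -1.5) partially overlaps it — only the 183.75 mm² overlap (of its 418.00 mm²) is removed, clipping the outline; the r=8 sphere at (-0.5, 7.5) partially overlaps it — only the 5.18 mm² overlap (of its 14.63 mm²) is removed, clipping the outline — boundary = 69.58 mm. So its perimeter = 69.58 mm. Layer 21 (z = 6.3): the cube (footprint 16×18) is included at this height (perimeter 68.00 mm); the cube at (5.5, -1.5) does not reach this height (z outside [9, 25]); the r=8 sphere at (-0.5, 7.5) slices to a regular 24-gon of circumradius 7.662 (√(r²−h²) with h=2.3 from center) (perimeter = 2·24·7.662·sin(180°/24) = 48.01 mm); Subtracting the remaining from the first: starting from the 16×18 cube, the r=8 sphere at (-0.5, 7.5) partially overlaps it — only the 83.51 mm² overlap (of its 182.34 mm²) is removed, clipping the outline — boundary = 74.43 mm. So its perimeter = 74.43 mm. Layer 21 is larger (74.43 vs 69.58 mm).

layer 21 (z = 6.3 mm)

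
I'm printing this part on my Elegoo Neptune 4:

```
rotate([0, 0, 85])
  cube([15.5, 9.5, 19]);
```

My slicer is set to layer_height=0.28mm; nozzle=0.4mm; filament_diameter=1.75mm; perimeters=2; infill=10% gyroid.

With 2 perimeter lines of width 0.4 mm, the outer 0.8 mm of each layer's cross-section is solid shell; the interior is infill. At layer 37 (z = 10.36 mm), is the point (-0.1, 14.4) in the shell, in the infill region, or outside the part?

infill

At z = 10.36 mm: the cube (footprint 15.5×9.5) is included at this height; (whole slice rotated 85° about Z — lengths, areas and connectivity unchanged). Overall, the cross-section is a single solid region. Undo the 85° rotation: the query point maps to (14.336, 1.355) in the un-rotated model frame. The nearest boundary edge runs (15.50, 0.00)→(15.50, 9.50); distance from the point to it = 1.16 mm. The point is inside the cross-section and 1.16 mm from the nearest boundary — more than the 0.8 mm shell width (2 × 0.4), so it's in the infill interior.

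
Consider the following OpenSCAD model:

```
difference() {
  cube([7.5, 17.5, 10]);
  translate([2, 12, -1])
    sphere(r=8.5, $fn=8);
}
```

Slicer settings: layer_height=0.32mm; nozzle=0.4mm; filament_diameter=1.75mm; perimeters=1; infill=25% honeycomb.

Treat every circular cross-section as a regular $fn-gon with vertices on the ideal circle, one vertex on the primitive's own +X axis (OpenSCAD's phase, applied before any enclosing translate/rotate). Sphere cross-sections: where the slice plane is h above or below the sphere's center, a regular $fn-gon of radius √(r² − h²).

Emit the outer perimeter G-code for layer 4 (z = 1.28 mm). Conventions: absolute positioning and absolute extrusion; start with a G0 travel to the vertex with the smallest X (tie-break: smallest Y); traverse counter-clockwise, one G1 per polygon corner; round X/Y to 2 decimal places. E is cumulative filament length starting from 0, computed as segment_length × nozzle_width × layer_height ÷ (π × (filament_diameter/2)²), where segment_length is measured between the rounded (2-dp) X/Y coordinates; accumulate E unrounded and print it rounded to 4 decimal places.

G0 X0.00 Y0.00 Z1.28
G1 X7.50 Y0.00 E0.3991
G1 X7.50 Y6.09 E0.7232
G1 X2.00 Y3.81 E1.0401
G1 X0.00 Y4.64 E1.1553
G1 X0.00 Y0.00 E1.4022

At z = 1.28 mm: the cube is present — its section is the full 7.5×17.5 rectangle; the r=8.5 sphere at (2, 12) slices to a regular 8-gon of circumradius 8.189 (√(r²−h²) with h=2.28 from center); After the difference (first − rest): starting from the 7.5×17.5 cube, the r=8.5 sphere at (2, 12) partially overlaps it — only the 95.57 mm² overlap (of its 189.65 mm²) is removed, clipping the outline — 1 connected region. The outline is a single polygon with 5 vertices. Extrusion per mm of travel: 0.4 × 0.32 / (π × 0.875²) = 0.053216. Accumulating E over each segment gives final E = 1.4022.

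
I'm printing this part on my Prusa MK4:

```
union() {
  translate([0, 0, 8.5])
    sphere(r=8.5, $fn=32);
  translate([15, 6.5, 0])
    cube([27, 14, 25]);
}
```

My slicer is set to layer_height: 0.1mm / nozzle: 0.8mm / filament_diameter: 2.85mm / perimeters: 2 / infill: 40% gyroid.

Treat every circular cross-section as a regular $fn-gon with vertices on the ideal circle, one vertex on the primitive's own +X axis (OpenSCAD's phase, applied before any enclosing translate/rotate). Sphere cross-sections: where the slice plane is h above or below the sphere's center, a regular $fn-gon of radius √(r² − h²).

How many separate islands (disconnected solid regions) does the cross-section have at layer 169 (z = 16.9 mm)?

2

At z = 16.9 mm: the r=8.5 sphere slices to a regular 32-gon of circumradius 1.300 (√(r²−h²) with h=8.4 from center); the 27×14 cube at (15, 6.5) contributes its full rectangle; Combining (union): the 2 present regions are separate (no shared area or edge), so areas and boundary lengths simply add and each stays a separate island — 2 connected regions. Overall, the cross-section has 2 separate islands. Island count = 2.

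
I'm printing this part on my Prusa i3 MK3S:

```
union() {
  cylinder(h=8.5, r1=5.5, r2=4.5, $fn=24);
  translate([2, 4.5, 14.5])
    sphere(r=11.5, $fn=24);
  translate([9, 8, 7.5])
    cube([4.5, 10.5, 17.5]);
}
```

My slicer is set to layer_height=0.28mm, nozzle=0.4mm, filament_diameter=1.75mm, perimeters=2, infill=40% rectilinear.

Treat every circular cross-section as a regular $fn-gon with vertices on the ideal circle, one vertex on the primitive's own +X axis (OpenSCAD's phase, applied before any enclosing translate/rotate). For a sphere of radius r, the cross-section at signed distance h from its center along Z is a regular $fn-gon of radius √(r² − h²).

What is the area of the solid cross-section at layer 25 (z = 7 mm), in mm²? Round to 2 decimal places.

At z = 7 mm: the cone contributes a regular 24-gon of circumradius 4.676 (interpolated between r1=5.5 and r2=4.5 at t=0.824) (area = (24/2)·4.676²·sin(360°/24) = 67.92 mm²); the r=11.5 sphere at (2, 4.5) contributes a regular 24-gon of circumradius √(11.5²−7.5²) = 8.718 (area = (24/2)·8.718²·sin(360°/24) = 236.04 mm²); the cube at (9, 8) is absent (z outside [7.5, 25]); Combining (union): the regions partially overlap — summed areas 303.97 mm² minus the doubly-counted overlap 63.31 mm² gives 240.66 mm² — area = 240.66 mm². Overall, the cross-section is a single solid region. Net area = 240.66 mm².

240.66 mm²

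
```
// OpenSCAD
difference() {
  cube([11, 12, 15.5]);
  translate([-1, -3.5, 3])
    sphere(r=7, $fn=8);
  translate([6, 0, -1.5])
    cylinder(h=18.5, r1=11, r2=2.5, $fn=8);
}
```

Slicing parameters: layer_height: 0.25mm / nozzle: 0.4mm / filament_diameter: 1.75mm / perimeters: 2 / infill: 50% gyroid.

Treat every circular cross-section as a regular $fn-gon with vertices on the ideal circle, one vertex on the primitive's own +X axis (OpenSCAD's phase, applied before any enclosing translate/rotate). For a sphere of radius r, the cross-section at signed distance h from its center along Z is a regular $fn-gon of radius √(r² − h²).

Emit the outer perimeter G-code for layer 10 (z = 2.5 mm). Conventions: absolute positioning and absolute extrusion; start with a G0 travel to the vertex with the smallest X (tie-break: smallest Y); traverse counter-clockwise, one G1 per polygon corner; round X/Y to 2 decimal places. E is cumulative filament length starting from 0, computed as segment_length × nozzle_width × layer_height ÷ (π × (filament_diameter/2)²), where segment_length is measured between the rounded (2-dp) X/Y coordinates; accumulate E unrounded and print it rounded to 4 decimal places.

G0 X0.00 Y6.68 Z2.50
G1 X6.00 Y9.16 E0.2699
G1 X11.00 Y7.09 E0.4949
G1 X11.00 Y12.00 E0.6990
G1 X0.00 Y12.00 E1.1564
G1 X0.00 Y6.68 E1.3775

At z = 2.5 mm: the cube is present — its section is the full 11×12 rectangle; the r=7 sphere at (-1, -3.5) contributes a regular 8-gon of circumradius √(7²−0.5²) = 6.982; the cone at (6, 0) (r1=11→r2=2.5) has section circumradius 9.162 here — a regular 8-gon; Subtracting the remaining from the first: starting from the 11×12 cube, the r=7 sphere at (-1, -3.5) partially overlaps it — only the 9.30 mm² overlap (of its 137.89 mm²) is removed, clipping the outline; the cone at (6, 0) partially overlaps it — only the 78.85 mm² overlap (of its 237.43 mm²) is removed, clipping the outline — 1 connected region. The outline is a single polygon with 5 vertices. Extrusion per mm of travel: 0.4 × 0.25 / (π × 0.875²) = 0.041575. Accumulating E over each segment gives final E = 1.3775.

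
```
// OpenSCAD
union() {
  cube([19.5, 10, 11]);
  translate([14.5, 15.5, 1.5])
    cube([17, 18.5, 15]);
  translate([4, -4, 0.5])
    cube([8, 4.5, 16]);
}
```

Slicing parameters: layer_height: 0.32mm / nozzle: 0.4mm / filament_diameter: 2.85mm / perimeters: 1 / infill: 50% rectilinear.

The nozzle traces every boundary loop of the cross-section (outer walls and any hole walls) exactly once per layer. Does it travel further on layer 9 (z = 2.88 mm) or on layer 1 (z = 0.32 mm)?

layer 9 (z = 2.88 mm)

Layer 9 (z = 2.88): the cube is present — its section is the full 19.5×10 rectangle (perimeter 59.00 mm); the 17×18.5 cube at (14.5, 15.5) contributes its full rectangle (perimeter 71.00 mm); the 8×4.5 cube at (4, -4) contributes its full rectangle (perimeter 25.00 mm); Combining (union): the regions partially overlap (shared area 4.00 mm²), so the edge portions inside another operand are dropped and the merged outline is re-measured after clipping — boundary = 138.00 mm. So its perimeter = 138.00 mm. Layer 1 (z = 0.32): the cube is present — its section is the full 19.5×10 rectangle (perimeter 59.00 mm); the cube at (14.5, 15.5) is not intersected at this z (z outside [1.5, 16.5]); the cube at (4, -4) is not intersected at this z (z outside [0.5, 16.5]); Taking the union: only the 19.5×10 cube is present, so the union is just that shape — boundary = 59.00 mm. So its perimeter = 59.00 mm. Layer 9 is larger (138.00 vs 59.00 mm).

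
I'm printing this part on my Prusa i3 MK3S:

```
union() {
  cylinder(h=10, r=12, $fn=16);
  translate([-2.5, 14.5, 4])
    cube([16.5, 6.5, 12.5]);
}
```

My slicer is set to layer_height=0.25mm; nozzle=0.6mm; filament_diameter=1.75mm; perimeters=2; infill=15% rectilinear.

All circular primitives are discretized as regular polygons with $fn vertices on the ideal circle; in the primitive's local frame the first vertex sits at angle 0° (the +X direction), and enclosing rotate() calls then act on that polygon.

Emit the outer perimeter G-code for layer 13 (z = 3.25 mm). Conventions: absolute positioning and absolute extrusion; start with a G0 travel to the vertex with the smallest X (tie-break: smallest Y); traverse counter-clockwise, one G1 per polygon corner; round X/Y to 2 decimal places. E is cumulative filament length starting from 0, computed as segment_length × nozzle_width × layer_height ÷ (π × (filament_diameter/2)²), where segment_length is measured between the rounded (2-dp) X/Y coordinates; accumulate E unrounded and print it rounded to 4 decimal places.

At z = 3.25 mm: the cylinder: section is a regular 16-gon, circumradius r=12; the cube at (-2.5, 14.5) does not reach this height (z outside [4, 16.5]); Taking the union: only the r=12 cylinder is present, so the union is just that shape — 1 connected region. The outline is a single polygon with 16 vertices. Extrusion per mm of travel: 0.6 × 0.25 / (π × 0.875²) = 0.062363. Accumulating E over each segment gives final E = 4.6730.

G0 X-12.00 Y0.00 Z3.25
G1 X-11.09 Y-4.59 E0.2918
G1 X-8.49 Y-8.49 E0.5841
G1 X-4.59 Y-11.09 E0.8764
G1 X0.00 Y-12.00 E1.1682
G1 X4.59 Y-11.09 E1.4601
G1 X8.49 Y-8.49 E1.7524
G1 X11.09 Y-4.59 E2.0447
G1 X12.00 Y0.00 E2.3365
G1 X11.09 Y4.59 E2.6283
G1 X8.49 Y8.49 E2.9206
G1 X4.59 Y11.09 E3.2129
G1 X0.00 Y12.00 E3.5047
G1 X-4.59 Y11.09 E3.7966
G1 X-8.49 Y8.49 E4.0889
G1 X-11.09 Y4.59 E4.3812
G1 X-12.00 Y0.00 E4.6730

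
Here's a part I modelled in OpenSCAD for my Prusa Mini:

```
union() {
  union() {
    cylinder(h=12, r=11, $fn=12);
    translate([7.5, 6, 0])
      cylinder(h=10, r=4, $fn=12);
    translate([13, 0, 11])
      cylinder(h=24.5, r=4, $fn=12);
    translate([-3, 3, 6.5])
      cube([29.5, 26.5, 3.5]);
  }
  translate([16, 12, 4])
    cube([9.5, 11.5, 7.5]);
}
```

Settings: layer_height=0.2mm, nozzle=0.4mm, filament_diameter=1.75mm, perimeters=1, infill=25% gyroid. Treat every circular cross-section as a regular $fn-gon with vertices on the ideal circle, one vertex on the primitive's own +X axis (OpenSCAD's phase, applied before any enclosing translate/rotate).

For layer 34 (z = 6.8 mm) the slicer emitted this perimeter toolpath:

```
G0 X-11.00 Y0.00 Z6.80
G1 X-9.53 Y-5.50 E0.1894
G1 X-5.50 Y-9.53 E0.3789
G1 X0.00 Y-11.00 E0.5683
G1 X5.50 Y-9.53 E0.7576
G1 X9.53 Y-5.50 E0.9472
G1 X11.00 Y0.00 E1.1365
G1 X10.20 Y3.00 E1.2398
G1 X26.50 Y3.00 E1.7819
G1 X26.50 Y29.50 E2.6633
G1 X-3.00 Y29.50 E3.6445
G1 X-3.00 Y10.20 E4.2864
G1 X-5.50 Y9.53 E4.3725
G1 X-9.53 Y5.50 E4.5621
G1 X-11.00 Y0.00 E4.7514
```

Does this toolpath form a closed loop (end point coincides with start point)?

Start point (G0): (-11.00, 0.00). End point (last G1): the path returns to the start — closed.

yes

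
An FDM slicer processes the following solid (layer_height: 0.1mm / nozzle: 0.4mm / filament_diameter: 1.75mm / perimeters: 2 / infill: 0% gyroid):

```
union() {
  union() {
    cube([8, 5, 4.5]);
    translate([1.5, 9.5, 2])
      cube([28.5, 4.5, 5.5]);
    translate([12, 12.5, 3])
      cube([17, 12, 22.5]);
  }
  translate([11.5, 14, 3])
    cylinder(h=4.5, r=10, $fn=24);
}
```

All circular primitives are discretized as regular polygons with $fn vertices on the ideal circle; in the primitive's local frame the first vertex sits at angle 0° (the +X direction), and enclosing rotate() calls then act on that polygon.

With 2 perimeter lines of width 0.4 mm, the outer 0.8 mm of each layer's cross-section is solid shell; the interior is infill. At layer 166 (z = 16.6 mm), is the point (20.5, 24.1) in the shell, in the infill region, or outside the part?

shell

At z = 16.6 mm: the cube is absent (z outside [0, 4.5]); the cube at (1.5, 9.5) does not reach this height (z outside [2, 7.5]); the cube at (12, 12.5) (footprint 17×12) is included at this height; Taking the union: only the 17×12 cube at (12, 12.5) is present, so the union is just that shape — 1 connected region; the cylinder at (11.5, 14) does not reach this height (z outside [3, 7.5]); Combining (union): only that combined region is present, so the union is just that shape — 1 connected region. Overall, the cross-section is a single solid region. The nearest boundary edge runs (29.00, 24.50)→(12.00, 24.50); distance from the point to it = 0.40 mm. The point is inside the cross-section, 0.40 mm from the nearest boundary — within the 0.8 mm shell band (2 × 0.4).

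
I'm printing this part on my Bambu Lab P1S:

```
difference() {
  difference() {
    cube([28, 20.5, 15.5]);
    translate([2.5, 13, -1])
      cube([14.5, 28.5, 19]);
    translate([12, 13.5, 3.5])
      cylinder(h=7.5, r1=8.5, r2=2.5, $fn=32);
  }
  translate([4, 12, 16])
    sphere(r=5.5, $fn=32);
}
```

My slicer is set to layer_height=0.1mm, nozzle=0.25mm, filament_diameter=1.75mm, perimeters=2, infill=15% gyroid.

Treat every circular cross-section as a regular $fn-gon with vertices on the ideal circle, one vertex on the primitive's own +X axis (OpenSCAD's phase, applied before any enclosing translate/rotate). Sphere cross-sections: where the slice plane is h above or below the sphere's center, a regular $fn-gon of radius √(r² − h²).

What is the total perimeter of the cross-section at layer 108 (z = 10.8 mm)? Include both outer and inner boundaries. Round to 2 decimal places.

At z = 10.8 mm: the 28×20.5 cube contributes its full rectangle (perimeter 97.00 mm); the cube at (2.5, 13) (footprint 14.5×28.5) is included at this height (perimeter 86.00 mm); the cone at (12, 13.5): at t=0.973 of its height the radius interpolates to r₁+(r₂−r₁)t = 2.660, giving a regular 32-gon of that circumradius (perimeter = 2·32·2.660·sin(180°/32) = 16.69 mm); Taking the first minus the rest: starting from the 28×20.5 cube, the 14.5×28.5 cube at (2.5, 13) partially overlaps it — only the 108.75 mm² overlap (of its 413.25 mm²) is removed, clipping the outline; the cone at (12, 13.5) partially overlaps it — only the 8.41 mm² overlap (of its 22.09 mm²) is removed, clipping the outline — boundary = 114.12 mm; the r=5.5 sphere at (4, 12) slices to a regular 32-gon of circumradius 1.792 (√(r²−h²) with h=5.2 from center) (perimeter = 2·32·1.792·sin(180°/32) = 11.24 mm); Taking the first minus the rest: starting from that combined region, the r=5.5 sphere at (4, 12) partially overlaps it — only the 8.39 mm² overlap (of its 10.02 mm²) is removed, clipping the outline — boundary = 118.88 mm. Overall, the cross-section is a single solid region. Total boundary length (outer) = 118.88 mm.

118.88 mm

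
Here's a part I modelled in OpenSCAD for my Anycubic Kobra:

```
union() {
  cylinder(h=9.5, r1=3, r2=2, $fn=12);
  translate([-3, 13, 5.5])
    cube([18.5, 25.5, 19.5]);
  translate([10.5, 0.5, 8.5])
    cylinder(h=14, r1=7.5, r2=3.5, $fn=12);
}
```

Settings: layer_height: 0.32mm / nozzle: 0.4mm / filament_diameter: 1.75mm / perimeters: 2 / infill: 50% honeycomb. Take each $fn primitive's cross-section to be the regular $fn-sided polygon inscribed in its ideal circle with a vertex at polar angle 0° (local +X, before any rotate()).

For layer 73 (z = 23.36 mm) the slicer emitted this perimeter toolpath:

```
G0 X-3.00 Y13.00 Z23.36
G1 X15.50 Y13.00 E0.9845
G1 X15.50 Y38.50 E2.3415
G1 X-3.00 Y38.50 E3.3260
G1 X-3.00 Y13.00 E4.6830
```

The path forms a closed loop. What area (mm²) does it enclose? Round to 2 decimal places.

471.75 mm²

Apply the shoelace formula to the sequence of (X, Y) vertices; enclosed area = 471.75 mm².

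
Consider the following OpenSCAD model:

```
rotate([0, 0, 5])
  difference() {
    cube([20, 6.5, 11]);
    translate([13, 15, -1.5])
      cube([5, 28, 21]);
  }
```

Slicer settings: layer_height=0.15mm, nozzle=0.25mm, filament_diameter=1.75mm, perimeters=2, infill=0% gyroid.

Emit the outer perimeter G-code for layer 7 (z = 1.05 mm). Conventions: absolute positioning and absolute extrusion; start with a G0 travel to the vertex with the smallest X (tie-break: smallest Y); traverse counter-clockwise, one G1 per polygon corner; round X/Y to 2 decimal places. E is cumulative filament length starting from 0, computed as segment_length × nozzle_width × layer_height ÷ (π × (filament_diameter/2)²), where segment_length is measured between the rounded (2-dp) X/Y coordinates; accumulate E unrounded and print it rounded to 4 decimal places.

At z = 1.05 mm: the cube (footprint 20×6.5) is included at this height; the 5×28 cube at (13, 15) contributes its full rectangle; Taking the first minus the rest: starting from the 20×6.5 cube, the 5×28 cube at (13, 15) misses the remaining region (no effect) — 1 connected region; (whole slice rotated 5° about Z — lengths, areas and connectivity unchanged). The outline is a single polygon with 4 vertices. Extrusion per mm of travel: 0.25 × 0.15 / (π × 0.875²) = 0.015591. Accumulating E over each segment gives final E = 0.8265.

G0 X-0.57 Y6.48 Z1.05
G1 X0.00 Y0.00 E0.1014
G1 X19.92 Y1.74 E0.4132
G1 X19.36 Y8.22 E0.5146
G1 X-0.57 Y6.48 E0.8265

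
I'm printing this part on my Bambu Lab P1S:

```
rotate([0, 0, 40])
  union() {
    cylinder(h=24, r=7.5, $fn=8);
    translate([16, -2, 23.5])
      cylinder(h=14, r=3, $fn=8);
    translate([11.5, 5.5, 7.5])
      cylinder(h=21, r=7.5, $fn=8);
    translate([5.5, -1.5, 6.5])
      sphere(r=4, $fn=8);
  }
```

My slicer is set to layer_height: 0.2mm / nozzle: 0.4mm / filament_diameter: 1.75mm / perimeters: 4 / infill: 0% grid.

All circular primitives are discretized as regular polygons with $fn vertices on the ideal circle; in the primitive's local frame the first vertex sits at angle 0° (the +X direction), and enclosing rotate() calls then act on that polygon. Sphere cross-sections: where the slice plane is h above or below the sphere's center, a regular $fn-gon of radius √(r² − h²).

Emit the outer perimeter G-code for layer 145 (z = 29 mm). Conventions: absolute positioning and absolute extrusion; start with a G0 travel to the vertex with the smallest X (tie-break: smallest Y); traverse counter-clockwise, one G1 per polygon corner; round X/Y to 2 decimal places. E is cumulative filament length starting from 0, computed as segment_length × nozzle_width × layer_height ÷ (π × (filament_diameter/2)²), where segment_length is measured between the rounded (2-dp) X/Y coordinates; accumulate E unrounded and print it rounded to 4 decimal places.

G0 X10.55 Y9.01 Z29.00
G1 X11.24 Y6.82 E0.0764
G1 X13.28 Y5.76 E0.1528
G1 X15.47 Y6.45 E0.2292
G1 X16.53 Y8.49 E0.3057
G1 X15.84 Y10.68 E0.3820
G1 X13.80 Y11.74 E0.4585
G1 X11.61 Y11.05 E0.5349
G1 X10.55 Y9.01 E0.6113

At z = 29 mm: the cylinder is absent (z outside [0, 24]); the r=3 cylinder at (16, -2) gives a regular 8-gon of circumradius 3 (constant along its height); the cylinder at (11.5, 5.5) is absent (z outside [7.5, 28.5]); the sphere at (5.5, -1.5) is absent (|z−center|=22.500 > r=4); Taking the union: only the r=3 cylinder at (16, -2) is present, so the union is just that shape — 1 connected region; (rotated 40° about Z; rotation is an isometry so areas/perimeters/island counts are preserved). The outline is a single polygon with 8 vertices. Extrusion per mm of travel: 0.4 × 0.2 / (π × 0.875²) = 0.033260. Accumulating E over each segment gives final E = 0.6113.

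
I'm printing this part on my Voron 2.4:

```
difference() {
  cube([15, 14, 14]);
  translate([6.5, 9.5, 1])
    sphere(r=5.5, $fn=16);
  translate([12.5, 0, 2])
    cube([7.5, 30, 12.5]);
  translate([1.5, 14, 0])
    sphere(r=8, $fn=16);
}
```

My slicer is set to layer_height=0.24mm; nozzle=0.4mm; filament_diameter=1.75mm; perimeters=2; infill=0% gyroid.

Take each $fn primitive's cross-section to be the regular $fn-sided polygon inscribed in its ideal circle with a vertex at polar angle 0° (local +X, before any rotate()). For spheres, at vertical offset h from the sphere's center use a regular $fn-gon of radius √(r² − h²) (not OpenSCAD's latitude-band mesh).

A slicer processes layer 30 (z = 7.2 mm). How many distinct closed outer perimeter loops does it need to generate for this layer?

At z = 7.2 mm: the cube (footprint 15×14) is included at this height; the sphere at (6.5, 9.5) does not reach this height (|z−center|=6.200 > r=5.5); the 7.5×30 cube at (12.5, 0) contributes its full rectangle; the r=8 sphere at (1.5, 14) contributes a regular 16-gon of circumradius √(8²−7.2²) = 3.487; Taking the first minus the rest: starting from the 15×14 cube, the 7.5×30 cube at (12.5, 0) partially overlaps it — only the 35.00 mm² overlap (of its 225.00 mm²) is removed, clipping the outline; the r=8 sphere at (1.5, 14) partially overlaps it — only the 14.31 mm² overlap (of its 37.23 mm²) is removed, clipping the outline — 1 connected region. The result has 1 disconnected region.

1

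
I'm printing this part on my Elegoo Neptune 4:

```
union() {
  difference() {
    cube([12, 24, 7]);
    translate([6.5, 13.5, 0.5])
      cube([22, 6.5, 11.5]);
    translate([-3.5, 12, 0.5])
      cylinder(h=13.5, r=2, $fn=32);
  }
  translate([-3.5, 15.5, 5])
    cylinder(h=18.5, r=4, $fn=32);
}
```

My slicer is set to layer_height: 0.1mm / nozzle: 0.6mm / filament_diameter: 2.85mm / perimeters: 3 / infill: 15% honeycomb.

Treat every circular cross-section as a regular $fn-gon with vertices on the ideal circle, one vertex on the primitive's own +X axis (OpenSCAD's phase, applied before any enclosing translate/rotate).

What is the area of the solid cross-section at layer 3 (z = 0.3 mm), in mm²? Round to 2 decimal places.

288.00 mm²

At z = 0.3 mm: the cube is present — its section is the full 12×24 rectangle (area 288.00 mm²); the cube at (6.5, 13.5) is absent (z outside [0.5, 12]); the cylinder at (-3.5, 12) is absent (z outside [0.5, 14]); After the difference (first − rest): none of the subtracted shapes is present at this height, so the 12×24 cube is unchanged — area = 288.00 mm²; the cylinder at (-3.5, 15.5) does not reach this height (z outside [5, 23.5]); Combining (union): only that combined region is present, so the union is just that shape — area = 288.00 mm². Overall, the cross-section is a single solid region. Net area = 288.00 mm².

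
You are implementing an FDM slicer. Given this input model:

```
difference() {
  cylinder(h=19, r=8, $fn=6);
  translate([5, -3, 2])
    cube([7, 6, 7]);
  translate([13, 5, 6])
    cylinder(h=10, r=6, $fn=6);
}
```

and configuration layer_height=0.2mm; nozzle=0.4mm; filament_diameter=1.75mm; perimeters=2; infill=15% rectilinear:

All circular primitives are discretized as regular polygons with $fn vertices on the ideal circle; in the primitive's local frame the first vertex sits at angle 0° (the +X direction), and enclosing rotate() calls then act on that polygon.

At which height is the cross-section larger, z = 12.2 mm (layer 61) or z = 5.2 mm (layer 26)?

Layer 61 (z = 12.2): the r=8 cylinder gives a regular 6-gon of circumradius 8 (constant along its height) (area = (6/2)·8.000²·sin(360°/6) = 166.28 mm²); the cube at (5, -3) is absent (z outside [2, 9]); the r=6 cylinder at (13, 5) gives a regular 6-gon of circumradius 6 (constant along its height) (area = (6/2)·6.000²·sin(360°/6) = 93.53 mm²); Taking the first minus the rest: starting from the r=8 cylinder (166.28 mm²), the r=6 cylinder at (13, 5) misses the remaining region (no effect) — area = 166.28 mm². So its area = 166.28 mm². Layer 26 (z = 5.2): the r=8 cylinder contributes a regular 6-gon of circumradius 8 (area = (6/2)·8.000²·sin(360°/6) = 166.28 mm²); the cube at (5, -3) is present — its section is the full 7×6 rectangle (area 42.00 mm²); the cylinder at (13, 5) does not reach this height (z outside [6, 16]); Subtracting the remaining from the first: starting from the r=8 cylinder (166.28 mm²), the 7×6 cube at (5, -3) partially overlaps it — only the 12.80 mm² overlap (of its 42.00 mm²) is removed, clipping the outline — area = 153.47 mm². So its area = 153.47 mm². Layer 61 is larger (166.28 vs 153.47 mm²).

layer 61 (z = 12.2 mm)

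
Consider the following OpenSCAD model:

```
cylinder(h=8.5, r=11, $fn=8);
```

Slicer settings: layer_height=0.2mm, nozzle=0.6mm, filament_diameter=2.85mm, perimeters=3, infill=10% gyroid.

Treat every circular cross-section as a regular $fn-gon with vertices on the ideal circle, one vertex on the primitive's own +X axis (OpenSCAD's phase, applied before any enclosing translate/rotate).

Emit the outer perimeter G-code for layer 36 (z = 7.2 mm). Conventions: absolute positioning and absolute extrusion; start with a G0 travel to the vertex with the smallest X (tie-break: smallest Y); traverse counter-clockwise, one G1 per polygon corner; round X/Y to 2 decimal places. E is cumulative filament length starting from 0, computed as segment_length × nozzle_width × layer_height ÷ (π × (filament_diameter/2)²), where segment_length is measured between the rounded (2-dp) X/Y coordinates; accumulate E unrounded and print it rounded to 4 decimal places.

G0 X-11.00 Y0.00 Z7.20
G1 X-7.78 Y-7.78 E0.1584
G1 X0.00 Y-11.00 E0.3168
G1 X7.78 Y-7.78 E0.4752
G1 X11.00 Y0.00 E0.6335
G1 X7.78 Y7.78 E0.7919
G1 X0.00 Y11.00 E0.9503
G1 X-7.78 Y7.78 E1.1087
G1 X-11.00 Y0.00 E1.2671

At z = 7.2 mm: the cylinder: section is a regular 8-gon, circumradius r=11. The outline is a single polygon with 8 vertices. Extrusion per mm of travel: 0.6 × 0.2 / (π × 1.425²) = 0.018811. Accumulating E over each segment gives final E = 1.2671.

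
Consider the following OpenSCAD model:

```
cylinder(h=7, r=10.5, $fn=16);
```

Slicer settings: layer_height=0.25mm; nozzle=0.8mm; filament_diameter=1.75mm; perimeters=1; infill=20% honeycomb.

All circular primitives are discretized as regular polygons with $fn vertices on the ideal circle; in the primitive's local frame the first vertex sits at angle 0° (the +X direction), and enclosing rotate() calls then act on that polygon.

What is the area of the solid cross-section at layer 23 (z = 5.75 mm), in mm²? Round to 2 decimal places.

337.53 mm²

At z = 5.75 mm: the r=10.5 cylinder gives a regular 16-gon of circumradius 10.5 (constant along its height) (area = (16/2)·10.500²·sin(360°/16) = 337.53 mm²). Overall, the cross-section is a single solid region. Net area = 337.53 mm².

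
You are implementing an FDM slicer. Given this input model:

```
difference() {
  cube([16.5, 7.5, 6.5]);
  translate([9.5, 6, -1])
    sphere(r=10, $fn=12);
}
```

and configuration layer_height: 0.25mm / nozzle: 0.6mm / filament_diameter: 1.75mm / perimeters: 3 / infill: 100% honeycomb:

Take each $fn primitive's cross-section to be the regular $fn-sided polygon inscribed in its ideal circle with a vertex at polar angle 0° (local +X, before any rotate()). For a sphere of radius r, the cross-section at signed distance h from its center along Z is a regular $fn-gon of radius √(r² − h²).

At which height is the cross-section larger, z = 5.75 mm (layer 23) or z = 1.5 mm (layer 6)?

layer 23 (z = 5.75 mm)

Layer 23 (z = 5.75): the cube is present — its section is the full 16.5×7.5 rectangle (area 123.75 mm²); the r=10 sphere at (9.5, 6) slices to a regular 12-gon of circumradius 7.378 (√(r²−h²) with h=6.75 from center) (area = (12/2)·7.378²·sin(360°/12) = 163.31 mm²); After the difference (first − rest): starting from the 16.5×7.5 cube (123.75 mm²), the r=10 sphere at (9.5, 6) partially overlaps it — only the 95.98 mm² overlap (of its 163.31 mm²) is removed, clipping the outline — area = 27.77 mm². So its area = 27.77 mm². Layer 6 (z = 1.5): the cube (footprint 16.5×7.5) is included at this height (area 123.75 mm²); the sphere at (9.5, 6): section is a regular 12-gon, circumradius = √(r²−h²) = √(10²−2.5²) = 9.682 (area = (12/2)·9.682²·sin(360°/12) = 281.25 mm²); After the difference (first − rest): starting from the 16.5×7.5 cube (123.75 mm²), the r=10 sphere at (9.5, 6) partially overlaps it — only the 119.38 mm² overlap (of its 281.25 mm²) is removed, clipping the outline — area = 4.37 mm². So its area = 4.37 mm². Layer 23 is larger (27.77 vs 4.37 mm²).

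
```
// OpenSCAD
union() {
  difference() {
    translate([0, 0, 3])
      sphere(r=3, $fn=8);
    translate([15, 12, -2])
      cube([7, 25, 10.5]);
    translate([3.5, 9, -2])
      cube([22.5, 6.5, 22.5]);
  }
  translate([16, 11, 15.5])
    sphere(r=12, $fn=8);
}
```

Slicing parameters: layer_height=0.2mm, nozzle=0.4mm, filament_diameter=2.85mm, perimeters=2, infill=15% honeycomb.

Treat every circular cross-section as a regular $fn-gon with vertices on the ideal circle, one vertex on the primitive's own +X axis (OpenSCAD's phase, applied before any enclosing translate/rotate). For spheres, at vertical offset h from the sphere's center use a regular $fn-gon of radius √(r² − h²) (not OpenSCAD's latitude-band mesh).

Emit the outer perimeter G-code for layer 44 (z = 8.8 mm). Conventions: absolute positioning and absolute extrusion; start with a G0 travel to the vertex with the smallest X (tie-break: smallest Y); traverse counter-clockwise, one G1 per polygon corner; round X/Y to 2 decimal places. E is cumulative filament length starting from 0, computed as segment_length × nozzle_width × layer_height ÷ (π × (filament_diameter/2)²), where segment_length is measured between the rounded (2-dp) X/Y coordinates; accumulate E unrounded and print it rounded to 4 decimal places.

At z = 8.8 mm: the sphere is absent (|z−center|=5.800 > r=3); the cube at (15, 12) is not intersected at this z (z outside [-2, 8.5]); the 22.5×6.5 cube at (3.5, 9) contributes its full rectangle; Taking the first minus the rest: the first operand is absent here, so nothing remains; the sphere at (16, 11): section is a regular 8-gon, circumradius = √(r²−h²) = √(12²−6.7²) = 9.955; Taking the union: only the r=12 sphere at (16, 11) is present, so the union is just that shape — 1 connected region. The outline is a single polygon with 8 vertices. Extrusion per mm of travel: 0.4 × 0.2 / (π × 1.425²) = 0.012540. Accumulating E over each segment gives final E = 0.7646.

G0 X6.04 Y11.00 Z8.80
G1 X8.96 Y3.96 E0.0956
G1 X16.00 Y1.04 E0.1912
G1 X23.04 Y3.96 E0.2867
G1 X25.96 Y11.00 E0.3823
G1 X23.04 Y18.04 E0.4779
G1 X16.00 Y20.96 E0.5735
G1 X8.96 Y18.04 E0.6690
G1 X6.04 Y11.00 E0.7646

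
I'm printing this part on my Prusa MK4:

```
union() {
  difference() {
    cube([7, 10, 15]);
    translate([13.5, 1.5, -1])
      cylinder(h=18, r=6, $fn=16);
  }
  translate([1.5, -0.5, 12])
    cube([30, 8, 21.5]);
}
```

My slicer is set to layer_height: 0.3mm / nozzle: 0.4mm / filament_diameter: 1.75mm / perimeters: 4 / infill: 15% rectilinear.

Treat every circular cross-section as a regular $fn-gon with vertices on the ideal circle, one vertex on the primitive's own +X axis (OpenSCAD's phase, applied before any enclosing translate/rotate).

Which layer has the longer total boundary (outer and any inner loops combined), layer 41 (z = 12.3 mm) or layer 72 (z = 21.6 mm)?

layer 41 (z = 12.3 mm)

Layer 41 (z = 12.3): the 7×10 cube contributes its full rectangle (perimeter 34.00 mm); the r=6 cylinder at (13.5, 1.5) gives a regular 16-gon of circumradius 6 (constant along its height) (perimeter = 2·16·6.000·sin(180°/16) = 37.46 mm); After the difference (first − rest): starting from the 7×10 cube, the r=6 cylinder at (13.5, 1.5) misses the remaining region (no effect) — boundary = 34.00 mm; the cube at (1.5, -0.5) (footprint 30×8) is included at this height (perimeter 76.00 mm); Combining (union): the regions partially overlap (shared area 41.25 mm²), so the edge portions inside another operand are dropped and the merged outline is re-measured after clipping — boundary = 84.00 mm. So its perimeter = 84.00 mm. Layer 72 (z = 21.6): the cube does not reach this height (z outside [0, 15]); the cylinder at (13.5, 1.5) is absent (z outside [-1, 17]); Taking the first minus the rest: the first operand is absent here, so nothing remains; the cube at (1.5, -0.5) is present — its section is the full 30×8 rectangle (perimeter 76.00 mm); Merging all regions: only the 30×8 cube at (1.5, -0.5) is present, so the union is just that shape — boundary = 76.00 mm. So its perimeter = 76.00 mm. Layer 41 is larger (84.00 vs 76.00 mm).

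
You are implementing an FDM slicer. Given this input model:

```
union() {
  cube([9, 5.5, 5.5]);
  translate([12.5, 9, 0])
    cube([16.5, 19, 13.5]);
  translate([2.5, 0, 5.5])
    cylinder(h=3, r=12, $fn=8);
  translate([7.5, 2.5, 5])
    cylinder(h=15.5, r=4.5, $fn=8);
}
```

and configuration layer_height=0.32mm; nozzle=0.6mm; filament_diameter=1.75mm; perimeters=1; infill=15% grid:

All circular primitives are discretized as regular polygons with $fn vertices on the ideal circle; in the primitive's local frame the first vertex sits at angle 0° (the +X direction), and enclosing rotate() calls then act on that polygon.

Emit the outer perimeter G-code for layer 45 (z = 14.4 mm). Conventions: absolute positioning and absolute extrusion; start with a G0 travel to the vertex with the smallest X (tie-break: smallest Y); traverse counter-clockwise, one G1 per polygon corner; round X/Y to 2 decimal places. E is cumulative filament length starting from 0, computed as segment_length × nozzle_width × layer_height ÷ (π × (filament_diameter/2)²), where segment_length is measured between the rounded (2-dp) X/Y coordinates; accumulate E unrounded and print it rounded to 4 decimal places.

G0 X3.00 Y2.50 Z14.40
G1 X4.32 Y-0.68 E0.2748
G1 X7.50 Y-2.00 E0.5497
G1 X10.68 Y-0.68 E0.8245
G1 X12.00 Y2.50 E1.0994
G1 X10.68 Y5.68 E1.3742
G1 X7.50 Y7.00 E1.6490
G1 X4.32 Y5.68 E1.9239
G1 X3.00 Y2.50 E2.1987

At z = 14.4 mm: the cube does not reach this height (z outside [0, 5.5]); the cube at (12.5, 9) is not intersected at this z (z outside [0, 13.5]); the cylinder at (2.5, 0) does not reach this height (z outside [5.5, 8.5]); the cylinder at (7.5, 2.5): section is a regular 8-gon, circumradius r=4.5; Combining (union): only the r=4.5 cylinder at (7.5, 2.5) is present, so the union is just that shape — 1 connected region. The outline is a single polygon with 8 vertices. Extrusion per mm of travel: 0.6 × 0.32 / (π × 0.875²) = 0.079824. Accumulating E over each segment gives final E = 2.1987.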